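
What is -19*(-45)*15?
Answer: 12825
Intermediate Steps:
-19*(-45)*15 = 855*15 = 12825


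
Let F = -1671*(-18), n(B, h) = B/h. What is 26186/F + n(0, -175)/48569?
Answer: 13093/15039 ≈ 0.87060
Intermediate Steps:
F = 30078
26186/F + n(0, -175)/48569 = 26186/30078 + (0/(-175))/48569 = 26186*(1/30078) + (0*(-1/175))*(1/48569) = 13093/15039 + 0*(1/48569) = 13093/15039 + 0 = 13093/15039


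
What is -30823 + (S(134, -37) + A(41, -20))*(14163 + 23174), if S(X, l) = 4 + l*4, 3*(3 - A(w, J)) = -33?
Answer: -4884633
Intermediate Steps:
A(w, J) = 14 (A(w, J) = 3 - ⅓*(-33) = 3 + 11 = 14)
S(X, l) = 4 + 4*l
-30823 + (S(134, -37) + A(41, -20))*(14163 + 23174) = -30823 + ((4 + 4*(-37)) + 14)*(14163 + 23174) = -30823 + ((4 - 148) + 14)*37337 = -30823 + (-144 + 14)*37337 = -30823 - 130*37337 = -30823 - 4853810 = -4884633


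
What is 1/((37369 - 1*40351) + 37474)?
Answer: 1/34492 ≈ 2.8992e-5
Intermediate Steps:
1/((37369 - 1*40351) + 37474) = 1/((37369 - 40351) + 37474) = 1/(-2982 + 37474) = 1/34492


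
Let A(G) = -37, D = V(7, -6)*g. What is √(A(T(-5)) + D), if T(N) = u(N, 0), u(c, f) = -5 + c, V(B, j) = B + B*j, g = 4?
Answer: I*√177 ≈ 13.304*I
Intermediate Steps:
T(N) = -5 + N
D = -140 (D = (7*(1 - 6))*4 = (7*(-5))*4 = -35*4 = -140)
√(A(T(-5)) + D) = √(-37 - 140) = √(-177) = I*√177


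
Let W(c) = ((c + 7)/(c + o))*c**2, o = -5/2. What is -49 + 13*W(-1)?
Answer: -499/7 ≈ -71.286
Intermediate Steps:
o = -5/2 (o = -5*1/2 = -5/2 ≈ -2.5000)
W(c) = c**2*(7 + c)/(-5/2 + c) (W(c) = ((c + 7)/(c - 5/2))*c**2 = ((7 + c)/(-5/2 + c))*c**2 = c**2*(7 + c)/(-5/2 + c))
-49 + 13*W(-1) = -49 + 13*(2*(-1)**2*(7 - 1)/(-5 + 2*(-1))) = -49 + 13*(2*1*6/(-5 - 2)) = -49 + 13*(2*1*6/(-7)) = -49 + 13*(2*1*(-1/7)*6) = -49 + 13*(-12/7) = -49 - 156/7 = -499/7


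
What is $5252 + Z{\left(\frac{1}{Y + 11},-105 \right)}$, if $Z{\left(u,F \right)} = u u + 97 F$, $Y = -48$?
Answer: $- \frac{6753276}{1369} \approx -4933.0$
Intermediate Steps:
$Z{\left(u,F \right)} = u^{2} + 97 F$
$5252 + Z{\left(\frac{1}{Y + 11},-105 \right)} = 5252 + \left(\left(\frac{1}{-48 + 11}\right)^{2} + 97 \left(-105\right)\right) = 5252 - \left(10185 - \left(\frac{1}{-37}\right)^{2}\right) = 5252 - \left(10185 - \left(- \frac{1}{37}\right)^{2}\right) = 5252 + \left(\frac{1}{1369} - 10185\right) = 5252 - \frac{13943264}{1369} = - \frac{6753276}{1369}$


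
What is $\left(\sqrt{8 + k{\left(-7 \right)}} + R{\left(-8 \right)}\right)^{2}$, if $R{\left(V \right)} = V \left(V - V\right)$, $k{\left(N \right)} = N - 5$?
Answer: $-4$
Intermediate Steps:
$k{\left(N \right)} = -5 + N$ ($k{\left(N \right)} = N - 5 = -5 + N$)
$R{\left(V \right)} = 0$ ($R{\left(V \right)} = V 0 = 0$)
$\left(\sqrt{8 + k{\left(-7 \right)}} + R{\left(-8 \right)}\right)^{2} = \left(\sqrt{8 - 12} + 0\right)^{2} = \left(\sqrt{-4} + 0\right)^{2} = \left(2 i + 0\right)^{2} = \left(2 i\right)^{2} = -4$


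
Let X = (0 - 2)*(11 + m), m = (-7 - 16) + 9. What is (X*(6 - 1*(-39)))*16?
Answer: 4320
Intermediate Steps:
m = -14 (m = -23 + 9 = -14)
X = 6 (X = (0 - 2)*(11 - 14) = -2*(-3) = 6)
(X*(6 - 1*(-39)))*16 = (6*(6 - 1*(-39)))*16 = (6*(6 + 39))*16 = (6*45)*16 = 270*16 = 4320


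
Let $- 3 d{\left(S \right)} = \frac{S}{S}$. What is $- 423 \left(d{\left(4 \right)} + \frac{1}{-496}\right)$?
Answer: $\frac{70359}{496} \approx 141.85$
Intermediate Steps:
$d{\left(S \right)} = - \frac{1}{3}$ ($d{\left(S \right)} = - \frac{S \frac{1}{S}}{3} = \left(- \frac{1}{3}\right) 1 = - \frac{1}{3}$)
$- 423 \left(d{\left(4 \right)} + \frac{1}{-496}\right) = - 423 \left(- \frac{1}{3} + \frac{1}{-496}\right) = - 423 \left(- \frac{1}{3} - \frac{1}{496}\right) = \left(-423\right) \left(- \frac{499}{1488}\right) = \frac{70359}{496}$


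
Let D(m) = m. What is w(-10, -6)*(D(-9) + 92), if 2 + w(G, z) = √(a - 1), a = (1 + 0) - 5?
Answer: -166 + 83*I*√5 ≈ -166.0 + 185.59*I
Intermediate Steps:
a = -4 (a = 1 - 5 = -4)
w(G, z) = -2 + I*√5 (w(G, z) = -2 + √(-4 - 1) = -2 + √(-5) = -2 + I*√5)
w(-10, -6)*(D(-9) + 92) = (-2 + I*√5)*(-9 + 92) = (-2 + I*√5)*83 = -166 + 83*I*√5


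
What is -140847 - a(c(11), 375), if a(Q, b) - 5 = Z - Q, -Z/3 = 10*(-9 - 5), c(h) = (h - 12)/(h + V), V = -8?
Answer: -423817/3 ≈ -1.4127e+5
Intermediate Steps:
c(h) = (-12 + h)/(-8 + h) (c(h) = (h - 12)/(h - 8) = (-12 + h)/(-8 + h))
Z = 420 (Z = -30*(-9 - 5) = -30*(-14) = -3*(-140) = 420)
a(Q, b) = 425 - Q (a(Q, b) = 5 + (420 - Q) = 425 - Q)
-140847 - a(c(11), 375) = -140847 - (425 - (-12 + 11)/(-8 + 11)) = -140847 - (425 - (-1)/3) = -140847 - (425 - 1*(-1/3)) = -140847 - (425 + 1/3) = -140847 - 1*1276/3 = -140847 - 1276/3 = -423817/3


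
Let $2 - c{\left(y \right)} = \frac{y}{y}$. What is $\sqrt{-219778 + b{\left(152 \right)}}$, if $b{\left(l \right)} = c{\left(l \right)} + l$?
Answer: $5 i \sqrt{8785} \approx 468.64 i$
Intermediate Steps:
$c{\left(y \right)} = 1$ ($c{\left(y \right)} = 2 - \frac{y}{y} = 2 - 1 = 1$)
$b{\left(l \right)} = 1 + l$
$\sqrt{-219778 + b{\left(152 \right)}} = \sqrt{-219778 + \left(1 + 152\right)} = \sqrt{-219778 + 153} = \sqrt{-219625} = 5 i \sqrt{8785}$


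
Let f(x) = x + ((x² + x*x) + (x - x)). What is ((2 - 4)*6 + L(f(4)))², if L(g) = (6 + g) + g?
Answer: 4356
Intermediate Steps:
f(x) = x + 2*x² (f(x) = x + ((x² + x²) + 0) = x + (2*x² + 0) = x + 2*x²)
L(g) = 6 + 2*g
((2 - 4)*6 + L(f(4)))² = ((2 - 4)*6 + (6 + 2*(4*(1 + 2*4))))² = (-2*6 + (6 + 2*(4*(1 + 8))))² = (-12 + (6 + 2*(4*9)))² = (-12 + (6 + 2*36))² = (-12 + (6 + 72))² = (-12 + 78)² = 66² = 4356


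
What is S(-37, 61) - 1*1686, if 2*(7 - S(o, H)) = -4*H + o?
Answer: -3077/2 ≈ -1538.5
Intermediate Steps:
S(o, H) = 7 + 2*H - o/2 (S(o, H) = 7 - (-4*H + o)/2 = 7 - (o - 4*H)/2 = 7 + (2*H - o/2) = 7 + 2*H - o/2)
S(-37, 61) - 1*1686 = (7 + 2*61 - ½*(-37)) - 1*1686 = (7 + 122 + 37/2) - 1686 = 295/2 - 1686 = -3077/2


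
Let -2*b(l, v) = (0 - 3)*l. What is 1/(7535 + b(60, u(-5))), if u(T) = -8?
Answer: 1/7625 ≈ 0.00013115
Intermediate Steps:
b(l, v) = 3*l/2 (b(l, v) = -(0 - 3)*l/2 = -(-3)*l/2 = 3*l/2)
1/(7535 + b(60, u(-5))) = 1/(7535 + (3/2)*60) = 1/(7535 + 90) = 1/7625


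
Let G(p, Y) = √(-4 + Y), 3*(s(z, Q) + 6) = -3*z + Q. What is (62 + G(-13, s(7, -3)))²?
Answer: 3826 + 372*I*√2 ≈ 3826.0 + 526.09*I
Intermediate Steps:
s(z, Q) = -6 - z + Q/3 (s(z, Q) = -6 + (-3*z + Q)/3 = -6 + (Q - 3*z)/3 = -6 + (-z + Q/3) = -6 - z + Q/3)
(62 + G(-13, s(7, -3)))² = (62 + √(-4 + (-6 - 1*7 + (⅓)*(-3))))² = (62 + √(-4 + (-6 - 7 - 1)))² = (62 + √(-4 - 14))² = (62 + √(-18))² = (62 + 3*I*√2)²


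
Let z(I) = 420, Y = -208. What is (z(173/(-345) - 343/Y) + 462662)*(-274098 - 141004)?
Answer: -192226264364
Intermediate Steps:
(z(173/(-345) - 343/Y) + 462662)*(-274098 - 141004) = (420 + 462662)*(-274098 - 141004) = 463082*(-415102) = -192226264364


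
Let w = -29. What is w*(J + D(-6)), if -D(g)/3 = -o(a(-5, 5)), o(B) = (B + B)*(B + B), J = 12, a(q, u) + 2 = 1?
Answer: -696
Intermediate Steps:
a(q, u) = -1 (a(q, u) = -2 + 1 = -1)
o(B) = 4*B² (o(B) = (2*B)*(2*B) = 4*B²)
D(g) = 12 (D(g) = -(-3)*4*(-1)² = -(-3)*4*1 = -(-3)*4 = -3*(-4) = 12)
w*(J + D(-6)) = -29*(12 + 12) = -29*24 = -696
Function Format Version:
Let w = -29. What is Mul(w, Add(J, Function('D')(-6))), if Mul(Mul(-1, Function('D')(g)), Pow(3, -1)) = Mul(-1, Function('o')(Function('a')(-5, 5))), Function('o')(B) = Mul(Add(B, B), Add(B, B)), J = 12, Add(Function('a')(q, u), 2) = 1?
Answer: -696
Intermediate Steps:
Function('a')(q, u) = -1 (Function('a')(q, u) = Add(-2, 1) = -1)
Function('o')(B) = Mul(4, Pow(B, 2)) (Function('o')(B) = Mul(Mul(2, B), Mul(2, B)) = Mul(4, Pow(B, 2)))
Function('D')(g) = 12 (Function('D')(g) = Mul(-3, Mul(-1, Mul(4, Pow(-1, 2)))) = Mul(-3, Mul(-1, Mul(4, 1))) = Mul(-3, Mul(-1, 4)) = Mul(-3, -4) = 12)
Mul(w, Add(J, Function('D')(-6))) = Mul(-29, Add(12, 12)) = Mul(-29, 24) = -696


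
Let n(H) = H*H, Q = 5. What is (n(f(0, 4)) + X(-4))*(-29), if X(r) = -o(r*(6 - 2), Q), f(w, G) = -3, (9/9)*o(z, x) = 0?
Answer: -261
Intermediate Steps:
o(z, x) = 0
X(r) = 0 (X(r) = -1*0 = 0)
n(H) = H²
(n(f(0, 4)) + X(-4))*(-29) = ((-3)² + 0)*(-29) = (9 + 0)*(-29) = 9*(-29) = -261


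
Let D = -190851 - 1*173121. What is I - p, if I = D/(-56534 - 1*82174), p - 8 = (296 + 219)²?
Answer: -3065797916/11559 ≈ -2.6523e+5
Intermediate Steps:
p = 265233 (p = 8 + (296 + 219)² = 8 + 515² = 8 + 265225 = 265233)
D = -363972 (D = -190851 - 173121 = -363972)
I = 30331/11559 (I = -363972/(-56534 - 1*82174) = -363972/(-56534 - 82174) = -363972/(-138708) = -363972*(-1/138708) = 30331/11559 ≈ 2.6240)
I - p = 30331/11559 - 1*265233 = 30331/11559 - 265233 = -3065797916/11559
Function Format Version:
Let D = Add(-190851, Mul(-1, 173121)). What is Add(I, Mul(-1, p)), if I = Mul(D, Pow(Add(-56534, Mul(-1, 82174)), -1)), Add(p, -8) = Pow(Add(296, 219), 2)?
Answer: Rational(-3065797916, 11559) ≈ -2.6523e+5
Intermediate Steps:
p = 265233 (p = Add(8, Pow(Add(296, 219), 2)) = Add(8, Pow(515, 2)) = Add(8, 265225) = 265233)
D = -363972 (D = Add(-190851, -173121) = -363972)
I = Rational(30331, 11559) (I = Mul(-363972, Pow(Add(-56534, Mul(-1, 82174)), -1)) = Mul(-363972, Pow(Add(-56534, -82174), -1)) = Mul(-363972, Pow(-138708, -1)) = Mul(-363972, Rational(-1, 138708)) = Rational(30331, 11559) ≈ 2.6240)
Add(I, Mul(-1, p)) = Add(Rational(30331, 11559), Mul(-1, 265233)) = Add(Rational(30331, 11559), -265233) = Rational(-3065797916, 11559)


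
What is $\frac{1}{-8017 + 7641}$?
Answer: $- \frac{1}{376} \approx -0.0026596$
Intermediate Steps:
$\frac{1}{-8017 + 7641} = \frac{1}{-376} = - \frac{1}{376}$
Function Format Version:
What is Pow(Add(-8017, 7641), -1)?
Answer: Rational(-1, 376) ≈ -0.0026596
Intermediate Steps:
Pow(Add(-8017, 7641), -1) = Pow(-376, -1) = Rational(-1, 376)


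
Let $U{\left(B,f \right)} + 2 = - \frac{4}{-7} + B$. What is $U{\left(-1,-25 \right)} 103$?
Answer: $- \frac{1751}{7} \approx -250.14$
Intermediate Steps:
$U{\left(B,f \right)} = - \frac{10}{7} + B$ ($U{\left(B,f \right)} = -2 + \left(- \frac{4}{-7} + B\right) = -2 + \left(\left(-4\right) \left(- \frac{1}{7}\right) + B\right) = -2 + \left(\frac{4}{7} + B\right) = - \frac{10}{7} + B$)
$U{\left(-1,-25 \right)} 103 = \left(- \frac{10}{7} - 1\right) 103 = \left(- \frac{17}{7}\right) 103 = - \frac{1751}{7}$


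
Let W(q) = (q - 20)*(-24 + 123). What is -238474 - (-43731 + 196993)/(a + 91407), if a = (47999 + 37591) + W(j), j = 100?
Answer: -44098049920/184917 ≈ -2.3847e+5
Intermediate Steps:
W(q) = -1980 + 99*q (W(q) = (-20 + q)*99 = -1980 + 99*q)
a = 93510 (a = (47999 + 37591) + (-1980 + 99*100) = 85590 + (-1980 + 9900) = 85590 + 7920 = 93510)
-238474 - (-43731 + 196993)/(a + 91407) = -238474 - (-43731 + 196993)/(93510 + 91407) = -238474 - 153262/184917 = -44098049920/184917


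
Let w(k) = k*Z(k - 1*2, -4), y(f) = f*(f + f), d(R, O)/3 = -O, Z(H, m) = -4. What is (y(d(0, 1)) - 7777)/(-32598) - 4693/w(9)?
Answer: 8514541/65196 ≈ 130.60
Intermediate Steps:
d(R, O) = -3*O (d(R, O) = 3*(-O) = -3*O)
y(f) = 2*f² (y(f) = f*(2*f) = 2*f²)
w(k) = -4*k (w(k) = k*(-4) = -4*k)
(y(d(0, 1)) - 7777)/(-32598) - 4693/w(9) = (2*(-3*1)² - 7777)/(-32598) - 4693/((-4*9)) = (2*(-3)² - 7777)*(-1/32598) - 4693/(-36) = (2*9 - 7777)*(-1/32598) - 4693*(-1/36) = (18 - 7777)*(-1/32598) + 4693/36 = -7759*(-1/32598) + 4693/36 = 7759/32598 + 4693/36 = 8514541/65196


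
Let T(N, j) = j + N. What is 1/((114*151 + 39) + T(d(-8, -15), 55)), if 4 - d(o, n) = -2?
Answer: 1/17314 ≈ 5.7757e-5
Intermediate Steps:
d(o, n) = 6 (d(o, n) = 4 - 1*(-2) = 4 + 2 = 6)
T(N, j) = N + j
1/((114*151 + 39) + T(d(-8, -15), 55)) = 1/((114*151 + 39) + (6 + 55)) = 1/((17214 + 39) + 61) = 1/(17253 + 61) = 1/17314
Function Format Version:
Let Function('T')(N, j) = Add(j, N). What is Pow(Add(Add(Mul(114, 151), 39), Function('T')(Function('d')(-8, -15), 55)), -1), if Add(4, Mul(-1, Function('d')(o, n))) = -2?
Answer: Rational(1, 17314) ≈ 5.7757e-5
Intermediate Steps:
Function('d')(o, n) = 6 (Function('d')(o, n) = Add(4, Mul(-1, -2)) = Add(4, 2) = 6)
Function('T')(N, j) = Add(N, j)
Pow(Add(Add(Mul(114, 151), 39), Function('T')(Function('d')(-8, -15), 55)), -1) = Pow(Add(Add(Mul(114, 151), 39), Add(6, 55)), -1) = Pow(Add(Add(17214, 39), 61), -1) = Pow(Add(17253, 61), -1) = Pow(17314, -1) = Rational(1, 17314)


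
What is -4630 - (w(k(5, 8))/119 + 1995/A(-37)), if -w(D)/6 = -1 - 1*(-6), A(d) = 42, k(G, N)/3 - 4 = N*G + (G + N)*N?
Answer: -1113185/238 ≈ -4677.3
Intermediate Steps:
k(G, N) = 12 + 3*G*N + 3*N*(G + N) (k(G, N) = 12 + 3*(N*G + (G + N)*N) = 12 + 3*(G*N + N*(G + N)) = 12 + (3*G*N + 3*N*(G + N)) = 12 + 3*G*N + 3*N*(G + N))
w(D) = -30 (w(D) = -6*(-1 - 1*(-6)) = -6*(-1 + 6) = -6*5 = -30)
-4630 - (w(k(5, 8))/119 + 1995/A(-37)) = -4630 - (-30/119 + 1995/42) = -4630 - (-30*1/119 + 1995*(1/42)) = -4630 - (-30/119 + 95/2) = -4630 - 1*11245/238 = -4630 - 11245/238 = -1113185/238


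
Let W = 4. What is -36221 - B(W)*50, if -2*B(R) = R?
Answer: -36121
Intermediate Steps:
B(R) = -R/2
-36221 - B(W)*50 = -36221 - (-½*4)*50 = -36221 - (-2)*50 = -36221 - 1*(-100) = -36221 + 100 = -36121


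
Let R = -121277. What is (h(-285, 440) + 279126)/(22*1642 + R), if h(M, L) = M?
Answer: -278841/85153 ≈ -3.2746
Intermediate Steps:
(h(-285, 440) + 279126)/(22*1642 + R) = (-285 + 279126)/(22*1642 - 121277) = 278841/(36124 - 121277) = 278841/(-85153) = 278841*(-1/85153) = -278841/85153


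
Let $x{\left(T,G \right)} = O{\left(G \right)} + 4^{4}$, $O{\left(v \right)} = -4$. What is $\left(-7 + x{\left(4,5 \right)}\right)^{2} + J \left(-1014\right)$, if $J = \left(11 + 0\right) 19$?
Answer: $-151901$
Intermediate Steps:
$x{\left(T,G \right)} = 252$ ($x{\left(T,G \right)} = -4 + 4^{4} = -4 + 256 = 252$)
$J = 209$ ($J = 11 \cdot 19 = 209$)
$\left(-7 + x{\left(4,5 \right)}\right)^{2} + J \left(-1014\right) = \left(-7 + 252\right)^{2} + 209 \left(-1014\right) = 245^{2} - 211926 = 60025 - 211926 = -151901$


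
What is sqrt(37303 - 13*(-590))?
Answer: 3*sqrt(4997) ≈ 212.07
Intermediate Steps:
sqrt(37303 - 13*(-590)) = sqrt(37303 + 7670) = sqrt(44973) = 3*sqrt(4997)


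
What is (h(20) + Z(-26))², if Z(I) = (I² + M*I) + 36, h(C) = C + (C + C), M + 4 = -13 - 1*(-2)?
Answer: 1350244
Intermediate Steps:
M = -15 (M = -4 + (-13 - 1*(-2)) = -4 + (-13 + 2) = -4 - 11 = -15)
h(C) = 3*C (h(C) = C + 2*C = 3*C)
Z(I) = 36 + I² - 15*I (Z(I) = (I² - 15*I) + 36 = 36 + I² - 15*I)
(h(20) + Z(-26))² = (3*20 + (36 + (-26)² - 15*(-26)))² = (60 + (36 + 676 + 390))² = (60 + 1102)² = 1162² = 1350244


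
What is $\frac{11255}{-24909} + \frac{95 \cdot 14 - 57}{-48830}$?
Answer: $- \frac{30594253}{64016130} \approx -0.47791$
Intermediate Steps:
$\frac{11255}{-24909} + \frac{95 \cdot 14 - 57}{-48830} = 11255 \left(- \frac{1}{24909}\right) + \left(1330 - 57\right) \left(- \frac{1}{48830}\right) = - \frac{11255}{24909} + 1273 \left(- \frac{1}{48830}\right) = - \frac{11255}{24909} - \frac{67}{2570} = - \frac{30594253}{64016130}$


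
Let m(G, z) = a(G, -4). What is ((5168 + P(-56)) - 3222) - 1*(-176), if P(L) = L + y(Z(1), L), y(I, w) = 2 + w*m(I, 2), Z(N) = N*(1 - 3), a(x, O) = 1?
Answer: 2012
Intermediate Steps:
Z(N) = -2*N (Z(N) = N*(-2) = -2*N)
m(G, z) = 1
y(I, w) = 2 + w (y(I, w) = 2 + w*1 = 2 + w)
P(L) = 2 + 2*L (P(L) = L + (2 + L) = 2 + 2*L)
((5168 + P(-56)) - 3222) - 1*(-176) = ((5168 + (2 + 2*(-56))) - 3222) - 1*(-176) = ((5168 + (2 - 112)) - 3222) + 176 = ((5168 - 110) - 3222) + 176 = (5058 - 3222) + 176 = 1836 + 176 = 2012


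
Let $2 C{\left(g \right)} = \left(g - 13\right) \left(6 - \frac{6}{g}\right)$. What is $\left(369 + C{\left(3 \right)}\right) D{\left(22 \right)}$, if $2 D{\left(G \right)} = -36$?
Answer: $-6282$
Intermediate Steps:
$D{\left(G \right)} = -18$ ($D{\left(G \right)} = \frac{1}{2} \left(-36\right) = -18$)
$C{\left(g \right)} = \frac{\left(-13 + g\right) \left(6 - \frac{6}{g}\right)}{2}$ ($C{\left(g \right)} = \frac{\left(g - 13\right) \left(6 - \frac{6}{g}\right)}{2} = \frac{\left(-13 + g\right) \left(6 - \frac{6}{g}\right)}{2}$)
$\left(369 + C{\left(3 \right)}\right) D{\left(22 \right)} = \left(369 + \left(-42 + 3 \cdot 3 + \frac{39}{3}\right)\right) \left(-18\right) = \left(369 + \left(-42 + 9 + 39 \cdot \frac{1}{3}\right)\right) \left(-18\right) = \left(369 + \left(-42 + 9 + 13\right)\right) \left(-18\right) = \left(369 - 20\right) \left(-18\right) = 349 \left(-18\right) = -6282$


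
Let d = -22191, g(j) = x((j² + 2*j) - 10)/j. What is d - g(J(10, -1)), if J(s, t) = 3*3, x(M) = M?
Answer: -199808/9 ≈ -22201.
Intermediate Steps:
J(s, t) = 9
g(j) = (-10 + j² + 2*j)/j (g(j) = ((j² + 2*j) - 10)/j = (-10 + j² + 2*j)/j)
d - g(J(10, -1)) = -22191 - (2 + 9 - 10/9) = -22191 - 1*89/9 = -22191 - 89/9 = -199808/9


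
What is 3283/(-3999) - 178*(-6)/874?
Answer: 700795/1747563 ≈ 0.40101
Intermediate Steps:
3283/(-3999) - 178*(-6)/874 = 3283*(-1/3999) + 1068*(1/874) = -3283/3999 + 534/437 = 700795/1747563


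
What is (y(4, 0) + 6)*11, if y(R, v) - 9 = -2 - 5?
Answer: 88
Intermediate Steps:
y(R, v) = 2 (y(R, v) = 9 + (-2 - 5) = 9 - 7 = 2)
(y(4, 0) + 6)*11 = (2 + 6)*11 = 8*11 = 88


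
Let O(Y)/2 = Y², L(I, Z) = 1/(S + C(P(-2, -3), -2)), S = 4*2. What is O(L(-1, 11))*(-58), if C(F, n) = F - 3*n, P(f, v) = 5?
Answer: -116/361 ≈ -0.32133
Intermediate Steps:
S = 8
L(I, Z) = 1/19 (L(I, Z) = 1/(8 + (5 - 3*(-2))) = 1/(8 + (5 + 6)) = 1/(8 + 11) = 1/19)
O(Y) = 2*Y²
O(L(-1, 11))*(-58) = (2*(1/19)²)*(-58) = (2*(1/361))*(-58) = (2/361)*(-58) = -116/361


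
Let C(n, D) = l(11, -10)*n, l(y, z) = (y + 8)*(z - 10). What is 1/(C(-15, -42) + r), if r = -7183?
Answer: -1/1483 ≈ -0.00067431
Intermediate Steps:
l(y, z) = (-10 + z)*(8 + y) (l(y, z) = (8 + y)*(-10 + z) = (-10 + z)*(8 + y))
C(n, D) = -380*n (C(n, D) = (-80 - 10*11 + 8*(-10) + 11*(-10))*n = (-80 - 110 - 80 - 110)*n = -380*n)
1/(C(-15, -42) + r) = 1/(-380*(-15) - 7183) = 1/(5700 - 7183) = 1/(-1483) = -1/1483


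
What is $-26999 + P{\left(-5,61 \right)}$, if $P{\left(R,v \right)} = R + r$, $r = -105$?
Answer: $-27109$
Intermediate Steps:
$P{\left(R,v \right)} = -105 + R$ ($P{\left(R,v \right)} = R - 105 = -105 + R$)
$-26999 + P{\left(-5,61 \right)} = -26999 - 110 = -27109$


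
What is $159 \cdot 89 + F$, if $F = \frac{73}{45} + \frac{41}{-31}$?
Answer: $\frac{19741063}{1395} \approx 14151.0$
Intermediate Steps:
$F = \frac{418}{1395}$ ($F = 73 \cdot \frac{1}{45} + 41 \left(- \frac{1}{31}\right) = \frac{73}{45} - \frac{41}{31} = \frac{418}{1395} \approx 0.29964$)
$159 \cdot 89 + F = 159 \cdot 89 + \frac{418}{1395} = 14151 + \frac{418}{1395} = \frac{19741063}{1395}$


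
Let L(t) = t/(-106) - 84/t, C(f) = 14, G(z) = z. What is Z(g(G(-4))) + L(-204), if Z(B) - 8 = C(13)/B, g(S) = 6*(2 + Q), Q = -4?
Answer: 49571/5406 ≈ 9.1696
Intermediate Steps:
L(t) = -84/t - t/106 (L(t) = t*(-1/106) - 84/t = -t/106 - 84/t = -84/t - t/106)
g(S) = -12 (g(S) = 6*(2 - 4) = 6*(-2) = -12)
Z(B) = 8 + 14/B
Z(g(G(-4))) + L(-204) = (8 + 14/(-12)) + (-84/(-204) - 1/106*(-204)) = (8 + 14*(-1/12)) + (-84*(-1/204) + 102/53) = (8 - 7/6) + (7/17 + 102/53) = 41/6 + 2105/901 = 49571/5406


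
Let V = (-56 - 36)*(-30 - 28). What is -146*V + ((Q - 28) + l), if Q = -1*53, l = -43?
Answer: -779180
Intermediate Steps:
Q = -53
V = 5336 (V = -92*(-58) = 5336)
-146*V + ((Q - 28) + l) = -146*5336 + ((-53 - 28) - 43) = -779056 + (-81 - 43) = -779056 - 124 = -779180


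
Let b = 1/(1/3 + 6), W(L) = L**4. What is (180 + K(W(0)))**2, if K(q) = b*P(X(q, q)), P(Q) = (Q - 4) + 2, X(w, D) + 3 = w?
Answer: 11594025/361 ≈ 32116.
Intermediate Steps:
X(w, D) = -3 + w
P(Q) = -2 + Q (P(Q) = (-4 + Q) + 2 = -2 + Q)
b = 3/19 (b = 1/(1/3 + 6) = 1/(19/3) = 3/19 ≈ 0.15789)
K(q) = -15/19 + 3*q/19 (K(q) = 3*(-2 + (-3 + q))/19 = 3*(-5 + q)/19 = -15/19 + 3*q/19)
(180 + K(W(0)))**2 = (180 + (-15/19 + (3/19)*0**4))**2 = (180 + (-15/19 + (3/19)*0))**2 = (180 + (-15/19 + 0))**2 = (180 - 15/19)**2 = (3405/19)**2 = 11594025/361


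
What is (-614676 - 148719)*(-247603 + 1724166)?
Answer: -1127200811385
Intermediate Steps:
(-614676 - 148719)*(-247603 + 1724166) = -763395*1476563 = -1127200811385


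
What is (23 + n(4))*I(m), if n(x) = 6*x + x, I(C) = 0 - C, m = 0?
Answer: 0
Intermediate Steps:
I(C) = -C
n(x) = 7*x
(23 + n(4))*I(m) = (23 + 7*4)*(-1*0) = (23 + 28)*0 = 51*0 = 0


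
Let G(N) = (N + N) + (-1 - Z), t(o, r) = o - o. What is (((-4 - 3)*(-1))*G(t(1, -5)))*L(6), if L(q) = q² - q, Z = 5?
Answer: -1260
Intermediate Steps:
t(o, r) = 0
G(N) = -6 + 2*N (G(N) = (N + N) + (-1 - 1*5) = 2*N + (-1 - 5) = 2*N - 6 = -6 + 2*N)
(((-4 - 3)*(-1))*G(t(1, -5)))*L(6) = (((-4 - 3)*(-1))*(-6 + 2*0))*(6*(-1 + 6)) = ((-7*(-1))*(-6 + 0))*(6*5) = (7*(-6))*30 = -42*30 = -1260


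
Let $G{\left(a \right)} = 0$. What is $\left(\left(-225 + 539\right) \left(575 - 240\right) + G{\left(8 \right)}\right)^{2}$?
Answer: $11064936100$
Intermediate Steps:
$\left(\left(-225 + 539\right) \left(575 - 240\right) + G{\left(8 \right)}\right)^{2} = \left(\left(-225 + 539\right) \left(575 - 240\right) + 0\right)^{2} = \left(314 \cdot 335 + 0\right)^{2} = \left(105190 + 0\right)^{2} = 105190^{2} = 11064936100$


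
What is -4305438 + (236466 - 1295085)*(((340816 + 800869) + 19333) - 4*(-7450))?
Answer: -1260626865780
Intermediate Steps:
-4305438 + (236466 - 1295085)*(((340816 + 800869) + 19333) - 4*(-7450)) = -4305438 - 1058619*((1141685 + 19333) + 29800) = -4305438 - 1058619*(1161018 + 29800) = -4305438 - 1058619*1190818 = -4305438 - 1260622560342 = -1260626865780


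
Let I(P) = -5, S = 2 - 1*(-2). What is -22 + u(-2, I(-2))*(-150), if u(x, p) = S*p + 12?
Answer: 1178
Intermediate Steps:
S = 4 (S = 2 + 2 = 4)
u(x, p) = 12 + 4*p (u(x, p) = 4*p + 12 = 12 + 4*p)
-22 + u(-2, I(-2))*(-150) = -22 + (12 + 4*(-5))*(-150) = -22 + (12 - 20)*(-150) = -22 - 8*(-150) = -22 + 1200 = 1178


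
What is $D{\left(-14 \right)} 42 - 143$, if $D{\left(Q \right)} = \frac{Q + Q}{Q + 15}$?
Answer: $-1319$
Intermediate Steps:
$D{\left(Q \right)} = \frac{2 Q}{15 + Q}$
$D{\left(-14 \right)} 42 - 143 = 2 \left(-14\right) \frac{1}{15 - 14} \cdot 42 - 143 = 2 \left(-14\right) 1^{-1} \cdot 42 - 143 = 2 \left(-14\right) 1 \cdot 42 - 143 = \left(-28\right) 42 - 143 = -1176 - 143 = -1319$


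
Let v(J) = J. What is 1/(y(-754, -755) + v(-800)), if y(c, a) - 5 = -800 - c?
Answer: -1/841 ≈ -0.0011891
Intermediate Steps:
y(c, a) = -795 - c (y(c, a) = 5 + (-800 - c) = -795 - c)
1/(y(-754, -755) + v(-800)) = 1/((-795 - 1*(-754)) - 800) = 1/((-795 + 754) - 800) = 1/(-41 - 800) = 1/(-841) = -1/841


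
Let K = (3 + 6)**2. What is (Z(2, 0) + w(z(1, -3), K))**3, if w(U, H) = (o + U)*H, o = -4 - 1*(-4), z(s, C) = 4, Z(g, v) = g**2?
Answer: 35287552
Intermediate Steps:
o = 0 (o = -4 + 4 = 0)
K = 81 (K = 9**2 = 81)
w(U, H) = H*U (w(U, H) = (0 + U)*H = U*H = H*U)
(Z(2, 0) + w(z(1, -3), K))**3 = (2**2 + 81*4)**3 = (4 + 324)**3 = 328**3 = 35287552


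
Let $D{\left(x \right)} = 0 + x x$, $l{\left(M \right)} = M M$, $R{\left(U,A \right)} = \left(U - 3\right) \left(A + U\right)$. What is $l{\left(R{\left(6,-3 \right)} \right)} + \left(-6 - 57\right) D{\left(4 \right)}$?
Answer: $-927$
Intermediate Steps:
$R{\left(U,A \right)} = \left(-3 + U\right) \left(A + U\right)$
$l{\left(M \right)} = M^{2}$
$D{\left(x \right)} = x^{2}$ ($D{\left(x \right)} = 0 + x^{2} = x^{2}$)
$l{\left(R{\left(6,-3 \right)} \right)} + \left(-6 - 57\right) D{\left(4 \right)} = \left(6^{2} - -9 - 18 - 18\right)^{2} + \left(-6 - 57\right) 4^{2} = \left(36 + 9 - 18 - 18\right)^{2} - 1008 = 9^{2} - 1008 = 81 - 1008 = -927$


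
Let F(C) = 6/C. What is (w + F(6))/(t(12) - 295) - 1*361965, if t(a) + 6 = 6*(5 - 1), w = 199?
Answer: -100264505/277 ≈ -3.6197e+5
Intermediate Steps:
t(a) = 18 (t(a) = -6 + 6*(5 - 1) = -6 + 6*4 = -6 + 24 = 18)
(w + F(6))/(t(12) - 295) - 1*361965 = (199 + 6/6)/(18 - 295) - 1*361965 = (199 + 6*(1/6))/(-277) - 361965 = (199 + 1)*(-1/277) - 361965 = 200*(-1/277) - 361965 = -200/277 - 361965 = -100264505/277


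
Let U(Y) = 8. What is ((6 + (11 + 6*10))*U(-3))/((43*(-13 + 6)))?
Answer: -88/43 ≈ -2.0465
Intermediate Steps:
((6 + (11 + 6*10))*U(-3))/((43*(-13 + 6))) = ((6 + (11 + 6*10))*8)/((43*(-13 + 6))) = ((6 + (11 + 60))*8)/((43*(-7))) = ((6 + 71)*8)/(-301) = (77*8)*(-1/301) = 616*(-1/301) = -88/43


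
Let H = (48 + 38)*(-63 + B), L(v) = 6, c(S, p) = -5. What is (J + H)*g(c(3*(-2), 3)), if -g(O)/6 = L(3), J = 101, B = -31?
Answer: 287388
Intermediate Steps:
g(O) = -36 (g(O) = -6*6 = -36)
H = -8084 (H = (48 + 38)*(-63 - 31) = 86*(-94) = -8084)
(J + H)*g(c(3*(-2), 3)) = (101 - 8084)*(-36) = -7983*(-36) = 287388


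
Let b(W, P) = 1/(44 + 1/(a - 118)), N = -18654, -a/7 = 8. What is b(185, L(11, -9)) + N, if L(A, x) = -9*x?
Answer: -142796196/7655 ≈ -18654.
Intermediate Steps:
a = -56 (a = -7*8 = -56)
b(W, P) = 174/7655 (b(W, P) = 1/(44 + 1/(-56 - 118)) = 1/(44 + 1/(-174)) = 1/(44 - 1/174) = 1/(7655/174) = 174/7655)
b(185, L(11, -9)) + N = 174/7655 - 18654 = -142796196/7655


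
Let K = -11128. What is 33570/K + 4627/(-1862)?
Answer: -4071307/740012 ≈ -5.5017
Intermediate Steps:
33570/K + 4627/(-1862) = 33570/(-11128) + 4627/(-1862) = 33570*(-1/11128) + 4627*(-1/1862) = -16785/5564 - 661/266 = -4071307/740012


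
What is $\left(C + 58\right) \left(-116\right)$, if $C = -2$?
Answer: $-6496$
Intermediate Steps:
$\left(C + 58\right) \left(-116\right) = \left(-2 + 58\right) \left(-116\right) = 56 \left(-116\right) = -6496$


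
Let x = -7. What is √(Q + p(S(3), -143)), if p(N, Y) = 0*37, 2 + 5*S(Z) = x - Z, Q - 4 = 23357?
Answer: √23361 ≈ 152.84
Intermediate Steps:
Q = 23361 (Q = 4 + 23357 = 23361)
S(Z) = -9/5 - Z/5 (S(Z) = -⅖ + (-7 - Z)/5 = -⅖ + (-7/5 - Z/5) = -9/5 - Z/5)
p(N, Y) = 0
√(Q + p(S(3), -143)) = √(23361 + 0) = √23361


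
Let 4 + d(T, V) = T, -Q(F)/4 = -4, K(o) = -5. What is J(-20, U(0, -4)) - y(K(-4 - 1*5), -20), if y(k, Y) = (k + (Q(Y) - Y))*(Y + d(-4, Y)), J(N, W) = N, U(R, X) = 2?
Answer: 848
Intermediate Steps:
Q(F) = 16 (Q(F) = -4*(-4) = 16)
d(T, V) = -4 + T
y(k, Y) = (-8 + Y)*(16 + k - Y) (y(k, Y) = (k + (16 - Y))*(Y + (-4 - 4)) = (16 + k - Y)*(Y - 8) = (16 + k - Y)*(-8 + Y) = (-8 + Y)*(16 + k - Y))
J(-20, U(0, -4)) - y(K(-4 - 1*5), -20) = -20 - (-128 - 1*(-20)**2 - 8*(-5) + 24*(-20) - 20*(-5)) = -20 - (-128 - 1*400 + 40 - 480 + 100) = -20 - (-128 - 400 + 40 - 480 + 100) = -20 - 1*(-868) = -20 + 868 = 848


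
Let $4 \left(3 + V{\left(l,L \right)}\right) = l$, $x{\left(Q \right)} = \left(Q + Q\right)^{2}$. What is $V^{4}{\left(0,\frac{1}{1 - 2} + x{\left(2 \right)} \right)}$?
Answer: $81$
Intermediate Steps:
$x{\left(Q \right)} = 4 Q^{2}$ ($x{\left(Q \right)} = \left(2 Q\right)^{2} = 4 Q^{2}$)
$V{\left(l,L \right)} = -3 + \frac{l}{4}$
$V^{4}{\left(0,\frac{1}{1 - 2} + x{\left(2 \right)} \right)} = \left(-3 + \frac{1}{4} \cdot 0\right)^{4} = \left(-3 + 0\right)^{4} = \left(-3\right)^{4} = 81$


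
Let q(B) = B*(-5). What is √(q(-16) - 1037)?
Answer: I*√957 ≈ 30.935*I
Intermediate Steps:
q(B) = -5*B
√(q(-16) - 1037) = √(-5*(-16) - 1037) = √(80 - 1037) = √(-957) = I*√957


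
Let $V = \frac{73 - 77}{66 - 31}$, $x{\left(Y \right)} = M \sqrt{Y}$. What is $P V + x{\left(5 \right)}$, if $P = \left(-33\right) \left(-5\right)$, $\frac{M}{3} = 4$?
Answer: $- \frac{132}{7} + 12 \sqrt{5} \approx 7.9757$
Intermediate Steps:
$M = 12$ ($M = 3 \cdot 4 = 12$)
$x{\left(Y \right)} = 12 \sqrt{Y}$
$P = 165$
$V = - \frac{4}{35} \approx -0.11429$
$P V + x{\left(5 \right)} = 165 \left(- \frac{4}{35}\right) + 12 \sqrt{5} = - \frac{132}{7} + 12 \sqrt{5}$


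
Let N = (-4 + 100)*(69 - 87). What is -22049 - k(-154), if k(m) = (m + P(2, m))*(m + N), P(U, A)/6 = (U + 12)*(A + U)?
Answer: -24341253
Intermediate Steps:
P(U, A) = 6*(12 + U)*(A + U) (P(U, A) = 6*((U + 12)*(A + U)) = 6*((12 + U)*(A + U)) = 6*(12 + U)*(A + U))
N = -1728 (N = 96*(-18) = -1728)
k(m) = (-1728 + m)*(168 + 85*m) (k(m) = (m + (6*2**2 + 72*m + 72*2 + 6*m*2))*(m - 1728) = (m + (6*4 + 72*m + 144 + 12*m))*(-1728 + m) = (m + (24 + 72*m + 144 + 12*m))*(-1728 + m) = (m + (168 + 84*m))*(-1728 + m) = (168 + 85*m)*(-1728 + m) = (-1728 + m)*(168 + 85*m))
-22049 - k(-154) = -22049 - (-290304 - 146712*(-154) + 85*(-154)**2) = -22049 - (-290304 + 22593648 + 85*23716) = -22049 - (-290304 + 22593648 + 2015860) = -22049 - 1*24319204 = -22049 - 24319204 = -24341253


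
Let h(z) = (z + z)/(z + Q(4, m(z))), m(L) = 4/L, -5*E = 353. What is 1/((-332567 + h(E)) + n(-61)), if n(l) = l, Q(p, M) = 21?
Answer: -124/41245519 ≈ -3.0064e-6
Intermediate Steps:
E = -353/5 (E = -⅕*353 = -353/5 ≈ -70.600)
h(z) = 2*z/(21 + z) (h(z) = (z + z)/(z + 21) = (2*z)/(21 + z) = 2*z/(21 + z))
1/((-332567 + h(E)) + n(-61)) = 1/((-332567 + 2*(-353/5)/(21 - 353/5)) - 61) = 1/((-332567 + 2*(-353/5)/(-248/5)) - 61) = 1/((-332567 + 2*(-353/5)*(-5/248)) - 61) = 1/((-332567 + 353/124) - 61) = 1/(-41237955/124 - 61) = 1/(-41245519/124) = -124/41245519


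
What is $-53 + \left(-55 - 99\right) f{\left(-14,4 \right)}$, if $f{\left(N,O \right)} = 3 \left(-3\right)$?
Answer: $1333$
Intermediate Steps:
$f{\left(N,O \right)} = -9$
$-53 + \left(-55 - 99\right) f{\left(-14,4 \right)} = -53 + \left(-55 - 99\right) \left(-9\right) = -53 - -1386 = -53 + 1386 = 1333$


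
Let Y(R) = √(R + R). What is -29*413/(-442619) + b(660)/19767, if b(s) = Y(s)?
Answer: 11977/442619 + 2*√330/19767 ≈ 0.028897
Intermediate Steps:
Y(R) = √2*√R (Y(R) = √(2*R) = √2*√R)
b(s) = √2*√s
-29*413/(-442619) + b(660)/19767 = -29*413/(-442619) + (√2*√660)/19767 = -11977*(-1/442619) + (√2*(2*√165))*(1/19767) = 11977/442619 + (2*√330)*(1/19767) = 11977/442619 + 2*√330/19767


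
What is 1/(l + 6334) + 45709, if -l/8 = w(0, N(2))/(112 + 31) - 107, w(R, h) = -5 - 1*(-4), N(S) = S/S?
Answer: 46996988345/1028178 ≈ 45709.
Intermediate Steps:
N(S) = 1
w(R, h) = -1 (w(R, h) = -5 + 4 = -1)
l = 122416/143 (l = -8*(-1/(112 + 31) - 107) = -8*(-1/143 - 107) = -8*(-15302/143) = 122416/143 ≈ 856.06)
1/(l + 6334) + 45709 = 1/(122416/143 + 6334) + 45709 = 1/(1028178/143) + 45709 = 143/1028178 + 45709 = 46996988345/1028178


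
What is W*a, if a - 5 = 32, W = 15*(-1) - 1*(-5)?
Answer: -370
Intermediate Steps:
W = -10 (W = -15 + 5 = -10)
a = 37 (a = 5 + 32 = 37)
W*a = -10*37 = -370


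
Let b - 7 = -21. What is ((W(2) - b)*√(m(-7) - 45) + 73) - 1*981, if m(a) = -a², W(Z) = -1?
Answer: -908 + 13*I*√94 ≈ -908.0 + 126.04*I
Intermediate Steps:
b = -14 (b = 7 - 21 = -14)
((W(2) - b)*√(m(-7) - 45) + 73) - 1*981 = ((-1 - 1*(-14))*√(-1*(-7)² - 45) + 73) - 1*981 = ((-1 + 14)*√(-1*49 - 45) + 73) - 981 = (13*√(-49 - 45) + 73) - 981 = (13*√(-94) + 73) - 981 = (13*(I*√94) + 73) - 981 = (13*I*√94 + 73) - 981 = (73 + 13*I*√94) - 981 = -908 + 13*I*√94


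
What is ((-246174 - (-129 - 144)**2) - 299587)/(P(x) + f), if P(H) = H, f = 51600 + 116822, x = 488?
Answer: -62029/16891 ≈ -3.6723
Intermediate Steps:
f = 168422
((-246174 - (-129 - 144)**2) - 299587)/(P(x) + f) = ((-246174 - (-129 - 144)**2) - 299587)/(488 + 168422) = ((-246174 - 1*(-273)**2) - 299587)/168910 = ((-246174 - 1*74529) - 299587)*(1/168910) = ((-246174 - 74529) - 299587)*(1/168910) = (-320703 - 299587)*(1/168910) = -620290*1/168910 = -62029/16891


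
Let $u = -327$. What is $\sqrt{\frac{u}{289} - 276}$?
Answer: $\frac{3 i \sqrt{8899}}{17} \approx 16.647 i$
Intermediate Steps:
$\sqrt{\frac{u}{289} - 276} = \sqrt{- \frac{327}{289} - 276} = \sqrt{- \frac{80091}{289}} = \frac{3 i \sqrt{8899}}{17}$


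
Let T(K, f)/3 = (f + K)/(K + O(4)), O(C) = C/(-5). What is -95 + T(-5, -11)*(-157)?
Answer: -40435/29 ≈ -1394.3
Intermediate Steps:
O(C) = -C/5 (O(C) = C*(-1/5) = -C/5)
T(K, f) = 3*(K + f)/(-4/5 + K) (T(K, f) = 3*((f + K)/(K - 1/5*4)) = 3*((K + f)/(K - 4/5)) = 3*((K + f)/(-4/5 + K)) = 3*(K + f)/(-4/5 + K))
-95 + T(-5, -11)*(-157) = -95 + (15*(-5 - 11)/(-4 + 5*(-5)))*(-157) = -95 + (15*(-16)/(-4 - 25))*(-157) = -95 + (15*(-16)/(-29))*(-157) = -95 + (15*(-1/29)*(-16))*(-157) = -95 + (240/29)*(-157) = -95 - 37680/29 = -40435/29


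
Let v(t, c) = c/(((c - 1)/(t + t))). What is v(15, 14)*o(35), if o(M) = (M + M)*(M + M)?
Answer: 2058000/13 ≈ 1.5831e+5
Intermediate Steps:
o(M) = 4*M² (o(M) = (2*M)*(2*M) = 4*M²)
v(t, c) = 2*c*t/(-1 + c) (v(t, c) = c/(((-1 + c)/((2*t)))) = c/(((-1 + c)*(1/(2*t)))) = c/(((-1 + c)/(2*t))) = c*(2*t/(-1 + c)) = 2*c*t/(-1 + c))
v(15, 14)*o(35) = (2*14*15/(-1 + 14))*(4*35²) = (2*14*15/13)*(4*1225) = (2*14*15*(1/13))*4900 = (420/13)*4900 = 2058000/13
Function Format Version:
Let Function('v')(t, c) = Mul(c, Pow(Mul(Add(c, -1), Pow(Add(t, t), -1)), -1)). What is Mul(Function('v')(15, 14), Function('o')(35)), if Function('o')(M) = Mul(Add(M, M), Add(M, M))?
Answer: Rational(2058000, 13) ≈ 1.5831e+5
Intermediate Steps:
Function('o')(M) = Mul(4, Pow(M, 2)) (Function('o')(M) = Mul(Mul(2, M), Mul(2, M)) = Mul(4, Pow(M, 2)))
Function('v')(t, c) = Mul(2, c, t, Pow(Add(-1, c), -1)) (Function('v')(t, c) = Mul(c, Pow(Mul(Add(-1, c), Pow(Mul(2, t), -1)), -1)) = Mul(c, Pow(Mul(Add(-1, c), Mul(Rational(1, 2), Pow(t, -1))), -1)) = Mul(c, Pow(Mul(Rational(1, 2), Pow(t, -1), Add(-1, c)), -1)) = Mul(c, Mul(2, t, Pow(Add(-1, c), -1))) = Mul(2, c, t, Pow(Add(-1, c), -1)))
Mul(Function('v')(15, 14), Function('o')(35)) = Mul(Mul(2, 14, 15, Pow(Add(-1, 14), -1)), Mul(4, Pow(35, 2))) = Mul(Mul(2, 14, 15, Pow(13, -1)), Mul(4, 1225)) = Mul(Mul(2, 14, 15, Rational(1, 13)), 4900) = Mul(Rational(420, 13), 4900) = Rational(2058000, 13)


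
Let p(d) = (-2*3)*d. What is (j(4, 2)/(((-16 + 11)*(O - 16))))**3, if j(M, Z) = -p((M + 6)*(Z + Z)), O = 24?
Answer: -216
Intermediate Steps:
p(d) = -6*d
j(M, Z) = 12*Z*(6 + M) (j(M, Z) = -(-6)*(M + 6)*(Z + Z) = -(-6)*(6 + M)*(2*Z) = -(-6)*2*Z*(6 + M) = -(-12)*Z*(6 + M) = 12*Z*(6 + M))
(j(4, 2)/(((-16 + 11)*(O - 16))))**3 = ((12*2*(6 + 4))/(((-16 + 11)*(24 - 16))))**3 = ((12*2*10)/((-5*8)))**3 = (240/(-40))**3 = (240*(-1/40))**3 = (-6)**3 = -216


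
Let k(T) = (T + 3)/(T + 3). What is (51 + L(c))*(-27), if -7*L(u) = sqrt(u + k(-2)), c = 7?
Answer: -1377 + 54*sqrt(2)/7 ≈ -1366.1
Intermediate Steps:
k(T) = 1 (k(T) = (3 + T)/(3 + T) = 1)
L(u) = -sqrt(1 + u)/7 (L(u) = -sqrt(u + 1)/7 = -sqrt(1 + u)/7)
(51 + L(c))*(-27) = (51 - sqrt(1 + 7)/7)*(-27) = (51 - 2*sqrt(2)/7)*(-27) = -1377 + 54*sqrt(2)/7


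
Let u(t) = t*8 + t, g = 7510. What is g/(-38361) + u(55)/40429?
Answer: -284633095/1550896869 ≈ -0.18353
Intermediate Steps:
u(t) = 9*t (u(t) = 8*t + t = 9*t)
g/(-38361) + u(55)/40429 = 7510/(-38361) + (9*55)/40429 = 7510*(-1/38361) + 495*(1/40429) = -7510/38361 + 495/40429 = -284633095/1550896869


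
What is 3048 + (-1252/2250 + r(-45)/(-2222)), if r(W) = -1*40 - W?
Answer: 7617841403/2499750 ≈ 3047.4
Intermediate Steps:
r(W) = -40 - W
3048 + (-1252/2250 + r(-45)/(-2222)) = 3048 + (-1252/2250 + (-40 - 1*(-45))/(-2222)) = 3048 + (-1252*1/2250 + (-40 + 45)*(-1/2222)) = 3048 + (-626/1125 + 5*(-1/2222)) = 3048 + (-626/1125 - 5/2222) = 3048 - 1396597/2499750 = 7617841403/2499750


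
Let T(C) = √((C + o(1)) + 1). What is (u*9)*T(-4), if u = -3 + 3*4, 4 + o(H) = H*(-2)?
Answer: 243*I ≈ 243.0*I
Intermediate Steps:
o(H) = -4 - 2*H (o(H) = -4 + H*(-2) = -4 - 2*H)
T(C) = √(-5 + C) (T(C) = √((C + (-4 - 2*1)) + 1) = √((C + (-4 - 2)) + 1) = √((C - 6) + 1) = √((-6 + C) + 1) = √(-5 + C))
u = 9 (u = -3 + 12 = 9)
(u*9)*T(-4) = (9*9)*√(-5 - 4) = 81*√(-9) = 81*(3*I) = 243*I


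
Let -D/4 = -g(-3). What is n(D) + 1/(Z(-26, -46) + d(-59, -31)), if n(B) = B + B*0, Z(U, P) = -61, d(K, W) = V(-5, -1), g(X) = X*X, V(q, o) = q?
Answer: 2375/66 ≈ 35.985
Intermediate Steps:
g(X) = X²
d(K, W) = -5
D = 36 (D = -(-4)*(-3)² = -(-4)*9 = -4*(-9) = 36)
n(B) = B (n(B) = B + 0 = B)
n(D) + 1/(Z(-26, -46) + d(-59, -31)) = 36 + 1/(-61 - 5) = 36 + 1/(-66) = 36 - 1/66 = 2375/66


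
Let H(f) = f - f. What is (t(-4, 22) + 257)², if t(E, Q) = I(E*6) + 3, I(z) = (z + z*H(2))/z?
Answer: 68121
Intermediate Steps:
H(f) = 0
I(z) = 1 (I(z) = (z + z*0)/z = (z + 0)/z = z/z = 1)
t(E, Q) = 4 (t(E, Q) = 1 + 3 = 4)
(t(-4, 22) + 257)² = (4 + 257)² = 261² = 68121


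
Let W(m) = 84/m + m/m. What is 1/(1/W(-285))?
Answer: 67/95 ≈ 0.70526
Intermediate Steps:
W(m) = 1 + 84/m (W(m) = 84/m + 1 = 1 + 84/m)
1/(1/W(-285)) = 1/(1/((84 - 285)/(-285))) = 1/(1/(-1/285*(-201))) = 1/(1/(67/95)) = 1/(95/67) = 67/95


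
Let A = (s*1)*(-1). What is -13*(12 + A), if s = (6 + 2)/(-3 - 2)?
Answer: -884/5 ≈ -176.80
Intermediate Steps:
s = -8/5 (s = 8/(-5) = 8*(-⅕) = -8/5 ≈ -1.6000)
A = 8/5 (A = -8/5*1*(-1) = -8/5*(-1) = 8/5 ≈ 1.6000)
-13*(12 + A) = -13*(12 + 8/5) = -13*68/5 = -884/5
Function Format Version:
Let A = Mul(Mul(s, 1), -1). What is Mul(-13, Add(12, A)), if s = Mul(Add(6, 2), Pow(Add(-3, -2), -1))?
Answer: Rational(-884, 5) ≈ -176.80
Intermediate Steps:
s = Rational(-8, 5) (s = Mul(8, Pow(-5, -1)) = Mul(8, Rational(-1, 5)) = Rational(-8, 5) ≈ -1.6000)
A = Rational(8, 5) (A = Mul(Mul(Rational(-8, 5), 1), -1) = Mul(Rational(-8, 5), -1) = Rational(8, 5) ≈ 1.6000)
Mul(-13, Add(12, A)) = Mul(-13, Add(12, Rational(8, 5))) = Mul(-13, Rational(68, 5)) = Rational(-884, 5)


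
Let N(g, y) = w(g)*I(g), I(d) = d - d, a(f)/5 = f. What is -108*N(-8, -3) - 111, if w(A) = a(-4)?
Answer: -111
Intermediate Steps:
a(f) = 5*f
I(d) = 0
w(A) = -20 (w(A) = 5*(-4) = -20)
N(g, y) = 0 (N(g, y) = -20*0 = 0)
-108*N(-8, -3) - 111 = -108*0 - 111 = 0 - 111 = -111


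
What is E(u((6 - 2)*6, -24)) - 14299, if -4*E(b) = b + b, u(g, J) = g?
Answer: -14311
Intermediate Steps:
E(b) = -b/2 (E(b) = -(b + b)/4 = -b/2)
E(u((6 - 2)*6, -24)) - 14299 = -(6 - 2)*6/2 - 14299 = -2*6 - 14299 = -1/2*24 - 14299 = -12 - 14299 = -14311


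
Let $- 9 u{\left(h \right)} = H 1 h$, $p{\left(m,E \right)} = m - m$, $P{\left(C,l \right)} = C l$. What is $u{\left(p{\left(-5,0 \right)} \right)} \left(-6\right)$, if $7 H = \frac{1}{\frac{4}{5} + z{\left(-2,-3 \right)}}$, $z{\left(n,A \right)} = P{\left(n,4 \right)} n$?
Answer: $0$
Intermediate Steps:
$z{\left(n,A \right)} = 4 n^{2}$ ($z{\left(n,A \right)} = n 4 n = 4 n n = 4 n^{2}$)
$H = \frac{5}{588}$ ($H = \frac{1}{7 \left(\frac{4}{5} + 4 \left(-2\right)^{2}\right)} = \frac{1}{7 \left(4 \cdot \frac{1}{5} + 4 \cdot 4\right)} = \frac{1}{7 \left(\frac{4}{5} + 16\right)} = \frac{1}{7 \cdot \frac{84}{5}} = \frac{1}{7} \cdot \frac{5}{84} = \frac{5}{588} \approx 0.0085034$)
$p{\left(m,E \right)} = 0$
$u{\left(h \right)} = - \frac{5 h}{5292}$ ($u{\left(h \right)} = - \frac{\frac{5}{588} \cdot 1 h}{9} = - \frac{\frac{5}{588} h}{9} = - \frac{5 h}{5292}$)
$u{\left(p{\left(-5,0 \right)} \right)} \left(-6\right) = \left(- \frac{5}{5292}\right) 0 \left(-6\right) = 0 \left(-6\right) = 0$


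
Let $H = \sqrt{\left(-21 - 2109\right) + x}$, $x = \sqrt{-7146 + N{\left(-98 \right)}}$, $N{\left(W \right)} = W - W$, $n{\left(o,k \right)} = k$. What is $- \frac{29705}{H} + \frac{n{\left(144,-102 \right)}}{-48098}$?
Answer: $\frac{51}{24049} - \frac{29705 \sqrt{3}}{3 \sqrt{-710 + i \sqrt{794}}} \approx -12.757 + 643.26 i$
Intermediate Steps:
$N{\left(W \right)} = 0$
$x = 3 i \sqrt{794}$ ($x = \sqrt{-7146 + 0} = \sqrt{-7146} = 3 i \sqrt{794} \approx 84.534 i$)
$H = \sqrt{-2130 + 3 i \sqrt{794}}$ ($H = \sqrt{\left(-21 - 2109\right) + 3 i \sqrt{794}} = \sqrt{-2130 + 3 i \sqrt{794}} \approx 0.9156 + 46.161 i$)
$- \frac{29705}{H} + \frac{n{\left(144,-102 \right)}}{-48098} = - \frac{29705}{\sqrt{-2130 + 3 i \sqrt{794}}} - \frac{102}{-48098} = - \frac{29705}{\sqrt{-2130 + 3 i \sqrt{794}}} - - \frac{51}{24049} = - \frac{29705}{\sqrt{-2130 + 3 i \sqrt{794}}} + \frac{51}{24049} = \frac{51}{24049} - \frac{29705}{\sqrt{-2130 + 3 i \sqrt{794}}}$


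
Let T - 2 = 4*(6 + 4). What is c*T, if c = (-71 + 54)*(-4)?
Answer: 2856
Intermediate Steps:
c = 68 (c = -17*(-4) = 68)
T = 42 (T = 2 + 4*(6 + 4) = 2 + 4*10 = 2 + 40 = 42)
c*T = 68*42 = 2856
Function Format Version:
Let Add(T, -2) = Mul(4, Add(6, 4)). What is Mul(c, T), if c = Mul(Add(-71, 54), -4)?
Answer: 2856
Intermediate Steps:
c = 68 (c = Mul(-17, -4) = 68)
T = 42 (T = Add(2, Mul(4, Add(6, 4))) = Add(2, Mul(4, 10)) = Add(2, 40) = 42)
Mul(c, T) = Mul(68, 42) = 2856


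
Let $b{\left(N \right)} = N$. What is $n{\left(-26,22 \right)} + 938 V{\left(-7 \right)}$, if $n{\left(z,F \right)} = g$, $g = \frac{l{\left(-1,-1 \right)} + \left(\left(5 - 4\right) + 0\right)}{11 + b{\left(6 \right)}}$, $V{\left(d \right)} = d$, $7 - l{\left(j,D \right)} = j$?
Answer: $- \frac{111613}{17} \approx -6565.5$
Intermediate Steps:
$l{\left(j,D \right)} = 7 - j$
$g = \frac{9}{17}$ ($g = \frac{\left(7 - -1\right) + \left(\left(5 - 4\right) + 0\right)}{11 + 6} = \frac{\left(7 + 1\right) + \left(\left(5 - 4\right) + 0\right)}{17} = \left(8 + \left(1 + 0\right)\right) \frac{1}{17} = \left(8 + 1\right) \frac{1}{17} = 9 \cdot \frac{1}{17} = \frac{9}{17} \approx 0.52941$)
$n{\left(z,F \right)} = \frac{9}{17}$
$n{\left(-26,22 \right)} + 938 V{\left(-7 \right)} = \frac{9}{17} + 938 \left(-7\right) = \frac{9}{17} - 6566 = - \frac{111613}{17}$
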